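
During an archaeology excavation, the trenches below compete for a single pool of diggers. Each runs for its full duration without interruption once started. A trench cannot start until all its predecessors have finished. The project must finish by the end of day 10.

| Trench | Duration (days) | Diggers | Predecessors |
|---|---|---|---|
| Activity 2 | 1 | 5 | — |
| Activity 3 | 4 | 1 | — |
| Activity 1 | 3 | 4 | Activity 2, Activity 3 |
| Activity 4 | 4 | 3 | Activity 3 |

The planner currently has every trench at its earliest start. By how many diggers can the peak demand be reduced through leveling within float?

Early-start peak: d1:6  d2:1  d3:1  d4:1  d5:7  d6:7  d7:7  d8:3  d9:0  d10:0 ⇒ 7.
Leveled (Activity 2@1, Activity 3@1, Activity 1@5, Activity 4@5): d1:6  d2:1  d3:1  d4:1  d5:7  d6:7  d7:7  d8:3  d9:0  d10:0 ⇒ 7.
Reduction 7 − 7 = 0.

0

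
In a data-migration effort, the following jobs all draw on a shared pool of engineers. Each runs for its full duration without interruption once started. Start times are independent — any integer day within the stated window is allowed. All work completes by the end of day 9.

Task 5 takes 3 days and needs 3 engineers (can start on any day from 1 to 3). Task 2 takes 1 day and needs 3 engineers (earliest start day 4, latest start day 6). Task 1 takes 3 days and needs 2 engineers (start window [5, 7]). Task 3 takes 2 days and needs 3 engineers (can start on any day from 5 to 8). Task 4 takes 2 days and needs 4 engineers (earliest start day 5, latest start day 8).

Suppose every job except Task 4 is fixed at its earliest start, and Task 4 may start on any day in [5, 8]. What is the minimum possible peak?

5

Task 4@5: d1:3  d2:3  d3:3  d4:3  d5:9  d6:9  d7:2  d8:0  d9:0 → peak 9
Task 4@6: d1:3  d2:3  d3:3  d4:3  d5:5  d6:9  d7:6  d8:0  d9:0 → peak 9
Task 4@7: d1:3  d2:3  d3:3  d4:3  d5:5  d6:5  d7:6  d8:4  d9:0 → peak 6
Task 4@8: d1:3  d2:3  d3:3  d4:3  d5:5  d6:5  d7:2  d8:4  d9:4 → peak 5
Best is Task 4@8, peak 5.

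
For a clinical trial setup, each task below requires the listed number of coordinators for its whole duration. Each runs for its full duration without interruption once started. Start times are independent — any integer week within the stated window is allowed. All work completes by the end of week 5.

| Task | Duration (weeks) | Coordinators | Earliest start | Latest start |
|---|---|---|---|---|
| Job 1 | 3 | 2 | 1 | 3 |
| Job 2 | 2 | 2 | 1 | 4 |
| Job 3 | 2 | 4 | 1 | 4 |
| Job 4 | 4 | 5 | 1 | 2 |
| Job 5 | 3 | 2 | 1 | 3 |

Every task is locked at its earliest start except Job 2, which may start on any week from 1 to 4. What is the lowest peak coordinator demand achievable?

13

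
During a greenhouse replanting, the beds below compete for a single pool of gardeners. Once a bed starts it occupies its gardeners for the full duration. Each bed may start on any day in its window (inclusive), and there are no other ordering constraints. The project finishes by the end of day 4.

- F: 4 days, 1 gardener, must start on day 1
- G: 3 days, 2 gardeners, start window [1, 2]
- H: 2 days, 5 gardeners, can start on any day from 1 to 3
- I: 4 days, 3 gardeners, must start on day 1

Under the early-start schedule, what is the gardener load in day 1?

11

At early start, day 1 has: F, G, H, I.
Demand: 1 + 2 + 5 + 3 = 11.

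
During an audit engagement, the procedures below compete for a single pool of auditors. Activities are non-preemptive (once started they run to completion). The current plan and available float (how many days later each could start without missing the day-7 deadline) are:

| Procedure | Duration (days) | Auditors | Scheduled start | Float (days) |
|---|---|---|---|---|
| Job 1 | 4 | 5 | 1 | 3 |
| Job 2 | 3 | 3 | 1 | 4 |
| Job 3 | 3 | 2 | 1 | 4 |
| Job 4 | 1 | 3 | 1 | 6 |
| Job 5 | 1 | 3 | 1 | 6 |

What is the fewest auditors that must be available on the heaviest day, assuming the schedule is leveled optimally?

7

Early-start (Job 1@1, Job 2@1, Job 3@1, Job 4@1, Job 5@1) gives peak 16: d1:16  d2:10  d3:10  d4:5  d5:0  d6:0  d7:0.
Shift Job 2→5, Job 4→5, Job 5→6.
Schedule Job 1@1, Job 2@5, Job 3@1, Job 4@5, Job 5@6: d1:7  d2:7  d3:7  d4:5  d5:6  d6:6  d7:3 — peak 7.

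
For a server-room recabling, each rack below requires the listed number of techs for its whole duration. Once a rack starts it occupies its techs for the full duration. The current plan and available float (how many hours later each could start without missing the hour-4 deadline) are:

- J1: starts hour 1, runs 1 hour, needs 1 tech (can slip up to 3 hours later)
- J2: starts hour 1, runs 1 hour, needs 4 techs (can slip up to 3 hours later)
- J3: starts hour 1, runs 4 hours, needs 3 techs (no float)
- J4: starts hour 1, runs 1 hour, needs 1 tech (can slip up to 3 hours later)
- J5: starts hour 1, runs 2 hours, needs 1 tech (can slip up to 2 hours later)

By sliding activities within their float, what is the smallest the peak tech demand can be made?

Early-start (J1@1, J2@1, J3@1, J4@1, J5@1) gives peak 10: h1:10  h2:4  h3:3  h4:3.
Shift J2→2, J5→3.
Schedule J1@1, J2@2, J3@1, J4@1, J5@3: h1:5  h2:7  h3:4  h4:4 — peak 7.

7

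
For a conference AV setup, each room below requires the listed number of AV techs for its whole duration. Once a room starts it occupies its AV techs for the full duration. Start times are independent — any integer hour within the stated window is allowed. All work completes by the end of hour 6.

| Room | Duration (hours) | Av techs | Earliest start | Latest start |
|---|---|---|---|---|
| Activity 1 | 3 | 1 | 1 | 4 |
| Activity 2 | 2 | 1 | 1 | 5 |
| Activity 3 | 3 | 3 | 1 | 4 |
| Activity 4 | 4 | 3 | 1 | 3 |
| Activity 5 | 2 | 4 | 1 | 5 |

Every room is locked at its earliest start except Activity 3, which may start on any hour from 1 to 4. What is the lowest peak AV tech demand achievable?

9

Activity 3@1: h1:12  h2:12  h3:7  h4:3  h5:0  h6:0 → peak 12
Activity 3@2: h1:9  h2:12  h3:7  h4:6  h5:0  h6:0 → peak 12
Activity 3@3: h1:9  h2:9  h3:7  h4:6  h5:3  h6:0 → peak 9
Activity 3@4: h1:9  h2:9  h3:4  h4:6  h5:3  h6:3 → peak 9
Best is Activity 3@3, peak 9.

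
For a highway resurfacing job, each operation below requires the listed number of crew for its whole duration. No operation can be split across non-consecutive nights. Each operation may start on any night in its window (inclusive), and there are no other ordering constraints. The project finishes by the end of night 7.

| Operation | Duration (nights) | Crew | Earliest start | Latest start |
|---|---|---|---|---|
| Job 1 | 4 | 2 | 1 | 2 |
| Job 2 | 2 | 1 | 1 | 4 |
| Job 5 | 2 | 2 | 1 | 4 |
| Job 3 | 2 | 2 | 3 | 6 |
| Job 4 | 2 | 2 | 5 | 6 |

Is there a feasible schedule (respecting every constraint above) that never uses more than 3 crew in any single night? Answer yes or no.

Total crew member-nights = 22; over 7 nights the average is 22/7 > 3, so some night must exceed 3.

no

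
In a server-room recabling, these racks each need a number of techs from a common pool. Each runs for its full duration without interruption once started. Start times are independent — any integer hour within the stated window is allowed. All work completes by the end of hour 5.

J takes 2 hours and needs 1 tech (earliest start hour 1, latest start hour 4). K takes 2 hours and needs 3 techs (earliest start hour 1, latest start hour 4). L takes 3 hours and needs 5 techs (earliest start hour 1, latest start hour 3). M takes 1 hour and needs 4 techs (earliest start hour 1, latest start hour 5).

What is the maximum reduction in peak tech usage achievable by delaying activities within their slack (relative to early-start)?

Early-start peak: h1:13  h2:9  h3:5  h4:0  h5:0 ⇒ 13.
Leveled (J@1, K@4, L@1, M@4): h1:6  h2:6  h3:5  h4:7  h5:3 ⇒ 7.
Reduction 13 − 7 = 6.

6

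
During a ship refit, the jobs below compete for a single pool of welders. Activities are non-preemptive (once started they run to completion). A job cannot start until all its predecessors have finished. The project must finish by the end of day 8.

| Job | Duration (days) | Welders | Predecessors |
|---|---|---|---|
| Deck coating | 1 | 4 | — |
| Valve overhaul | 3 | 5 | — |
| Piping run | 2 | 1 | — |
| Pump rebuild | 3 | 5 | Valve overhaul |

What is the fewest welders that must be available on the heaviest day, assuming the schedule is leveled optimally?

Early-start (Deck coating@1, Valve overhaul@1, Piping run@1, Pump rebuild@4) gives peak 10: d1:10  d2:6  d3:5  d4:5  d5:5  d6:5  d7:0  d8:0.
Shift Valve overhaul→3, Pump rebuild→6.
Schedule Deck coating@1, Valve overhaul@3, Piping run@1, Pump rebuild@6: d1:5  d2:1  d3:5  d4:5  d5:5  d6:5  d7:5  d8:5 — peak 5.
Total welder-days = 36 over 8 days ⇒ peak ≥ ⌈36/8⌉ = 5, so 5 is optimal.

5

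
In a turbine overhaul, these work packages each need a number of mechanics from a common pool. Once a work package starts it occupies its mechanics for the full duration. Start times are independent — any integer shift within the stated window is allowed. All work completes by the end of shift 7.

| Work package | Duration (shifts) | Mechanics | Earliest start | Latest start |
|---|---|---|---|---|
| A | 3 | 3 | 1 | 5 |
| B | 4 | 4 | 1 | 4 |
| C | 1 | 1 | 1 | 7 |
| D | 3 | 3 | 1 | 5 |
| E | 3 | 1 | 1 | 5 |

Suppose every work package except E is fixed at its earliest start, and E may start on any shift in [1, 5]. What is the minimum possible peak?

11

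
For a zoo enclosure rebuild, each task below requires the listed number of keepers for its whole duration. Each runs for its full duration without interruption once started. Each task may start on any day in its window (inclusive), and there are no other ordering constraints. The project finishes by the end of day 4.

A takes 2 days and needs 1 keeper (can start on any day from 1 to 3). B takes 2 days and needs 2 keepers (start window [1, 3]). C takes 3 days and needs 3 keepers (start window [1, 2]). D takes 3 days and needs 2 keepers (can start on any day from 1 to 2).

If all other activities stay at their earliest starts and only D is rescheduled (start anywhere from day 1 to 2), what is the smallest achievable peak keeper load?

D@1: d1:8  d2:8  d3:5  d4:0 → peak 8
D@2: d1:6  d2:8  d3:5  d4:2 → peak 8
Best is D@1, peak 8.

8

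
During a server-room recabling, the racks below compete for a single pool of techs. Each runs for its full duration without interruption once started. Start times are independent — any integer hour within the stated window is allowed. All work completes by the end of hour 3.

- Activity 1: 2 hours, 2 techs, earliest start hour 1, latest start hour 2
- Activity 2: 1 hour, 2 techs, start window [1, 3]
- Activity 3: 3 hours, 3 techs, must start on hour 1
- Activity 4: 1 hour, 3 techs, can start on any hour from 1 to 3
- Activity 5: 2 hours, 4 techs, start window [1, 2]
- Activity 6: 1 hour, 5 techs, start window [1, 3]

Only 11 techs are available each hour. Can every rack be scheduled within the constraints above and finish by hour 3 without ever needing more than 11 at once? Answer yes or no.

yes

Schedule Activity 1@1, Activity 2@1, Activity 3@1, Activity 4@3, Activity 5@1, Activity 6@3: h1:11  h2:9  h3:11 — peak 11 ≤ 11.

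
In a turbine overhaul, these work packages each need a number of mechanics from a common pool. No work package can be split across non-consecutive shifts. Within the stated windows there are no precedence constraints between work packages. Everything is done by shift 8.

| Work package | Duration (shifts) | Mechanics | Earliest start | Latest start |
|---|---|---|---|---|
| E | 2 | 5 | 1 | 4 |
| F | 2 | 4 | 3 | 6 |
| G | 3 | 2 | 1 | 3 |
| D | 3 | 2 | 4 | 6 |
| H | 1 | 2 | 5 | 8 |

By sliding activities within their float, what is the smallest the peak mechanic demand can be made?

Early-start (E@1, F@3, G@1, D@4, H@5) gives peak 7: s1:7  s2:7  s3:6  s4:6  s5:4  s6:2  s7:0  s8:0.
Shift G→3, D→5.
Schedule E@1, F@3, G@3, D@5, H@5: s1:5  s2:5  s3:6  s4:6  s5:6  s6:2  s7:2  s8:0 — peak 6.

6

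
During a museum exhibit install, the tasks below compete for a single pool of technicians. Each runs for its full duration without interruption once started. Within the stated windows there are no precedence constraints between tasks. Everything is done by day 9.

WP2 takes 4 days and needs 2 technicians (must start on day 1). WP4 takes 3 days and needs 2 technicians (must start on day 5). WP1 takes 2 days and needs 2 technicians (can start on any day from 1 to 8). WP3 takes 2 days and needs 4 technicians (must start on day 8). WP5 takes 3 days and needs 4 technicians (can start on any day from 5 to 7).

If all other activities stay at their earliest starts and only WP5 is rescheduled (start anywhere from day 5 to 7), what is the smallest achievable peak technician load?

6

WP5@5: d1:4  d2:4  d3:2  d4:2  d5:6  d6:6  d7:6  d8:4  d9:4 → peak 6
WP5@6: d1:4  d2:4  d3:2  d4:2  d5:2  d6:6  d7:6  d8:8  d9:4 → peak 8
WP5@7: d1:4  d2:4  d3:2  d4:2  d5:2  d6:2  d7:6  d8:8  d9:8 → peak 8
Best is WP5@5, peak 6.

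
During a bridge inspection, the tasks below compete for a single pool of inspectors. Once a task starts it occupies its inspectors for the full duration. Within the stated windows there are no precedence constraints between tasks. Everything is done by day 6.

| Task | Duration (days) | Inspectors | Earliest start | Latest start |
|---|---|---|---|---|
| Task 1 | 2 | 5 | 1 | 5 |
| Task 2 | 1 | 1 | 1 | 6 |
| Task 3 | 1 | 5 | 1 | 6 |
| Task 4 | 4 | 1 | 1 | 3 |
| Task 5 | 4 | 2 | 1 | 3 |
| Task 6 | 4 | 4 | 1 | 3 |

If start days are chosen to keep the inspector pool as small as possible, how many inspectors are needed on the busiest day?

9

Early-start (Task 1@1, Task 2@1, Task 3@1, Task 4@1, Task 5@1, Task 6@1) gives peak 18: d1:18  d2:12  d3:7  d4:7  d5:0  d6:0.
Shift Task 3→5, Task 6→3.
Schedule Task 1@1, Task 2@1, Task 3@5, Task 4@1, Task 5@1, Task 6@3: d1:9  d2:8  d3:7  d4:7  d5:9  d6:4 — peak 9.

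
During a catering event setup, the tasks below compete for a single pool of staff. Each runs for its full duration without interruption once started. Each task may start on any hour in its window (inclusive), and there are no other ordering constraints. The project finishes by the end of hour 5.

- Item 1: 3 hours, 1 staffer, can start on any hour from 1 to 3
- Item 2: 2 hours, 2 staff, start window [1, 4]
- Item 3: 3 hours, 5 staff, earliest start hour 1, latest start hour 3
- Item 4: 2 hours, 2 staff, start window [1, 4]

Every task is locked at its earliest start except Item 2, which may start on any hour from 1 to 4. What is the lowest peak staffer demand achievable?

Item 2@1: h1:10  h2:10  h3:6  h4:0  h5:0 → peak 10
Item 2@2: h1:8  h2:10  h3:8  h4:0  h5:0 → peak 10
Item 2@3: h1:8  h2:8  h3:8  h4:2  h5:0 → peak 8
Item 2@4: h1:8  h2:8  h3:6  h4:2  h5:2 → peak 8
Best is Item 2@3, peak 8.

8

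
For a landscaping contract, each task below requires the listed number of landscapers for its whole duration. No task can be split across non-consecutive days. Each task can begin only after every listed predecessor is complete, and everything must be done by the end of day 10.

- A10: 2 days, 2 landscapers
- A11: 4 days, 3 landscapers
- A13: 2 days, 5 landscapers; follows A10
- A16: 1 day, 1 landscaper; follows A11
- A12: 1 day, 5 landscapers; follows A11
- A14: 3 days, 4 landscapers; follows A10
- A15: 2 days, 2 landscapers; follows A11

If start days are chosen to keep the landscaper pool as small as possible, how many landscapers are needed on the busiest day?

6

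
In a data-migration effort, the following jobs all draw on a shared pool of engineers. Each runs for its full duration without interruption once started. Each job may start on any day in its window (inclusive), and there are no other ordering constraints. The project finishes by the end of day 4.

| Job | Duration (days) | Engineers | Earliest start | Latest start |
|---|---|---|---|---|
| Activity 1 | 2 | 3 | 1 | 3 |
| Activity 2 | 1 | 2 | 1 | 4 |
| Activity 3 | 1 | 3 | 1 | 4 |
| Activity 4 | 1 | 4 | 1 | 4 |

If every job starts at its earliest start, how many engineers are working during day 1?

12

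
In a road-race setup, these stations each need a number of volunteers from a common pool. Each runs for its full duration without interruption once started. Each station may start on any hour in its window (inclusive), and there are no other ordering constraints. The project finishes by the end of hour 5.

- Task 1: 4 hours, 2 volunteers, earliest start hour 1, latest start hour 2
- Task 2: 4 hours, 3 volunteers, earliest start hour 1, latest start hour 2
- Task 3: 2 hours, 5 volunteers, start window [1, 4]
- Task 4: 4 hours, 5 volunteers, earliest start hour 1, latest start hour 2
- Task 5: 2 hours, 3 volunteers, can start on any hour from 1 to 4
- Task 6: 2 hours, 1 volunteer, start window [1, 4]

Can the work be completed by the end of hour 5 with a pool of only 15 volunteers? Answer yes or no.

yes

Schedule Task 1@1, Task 2@1, Task 3@1, Task 4@1, Task 5@3, Task 6@3: h1:15  h2:15  h3:14  h4:14  h5:0 — peak 15 ≤ 15.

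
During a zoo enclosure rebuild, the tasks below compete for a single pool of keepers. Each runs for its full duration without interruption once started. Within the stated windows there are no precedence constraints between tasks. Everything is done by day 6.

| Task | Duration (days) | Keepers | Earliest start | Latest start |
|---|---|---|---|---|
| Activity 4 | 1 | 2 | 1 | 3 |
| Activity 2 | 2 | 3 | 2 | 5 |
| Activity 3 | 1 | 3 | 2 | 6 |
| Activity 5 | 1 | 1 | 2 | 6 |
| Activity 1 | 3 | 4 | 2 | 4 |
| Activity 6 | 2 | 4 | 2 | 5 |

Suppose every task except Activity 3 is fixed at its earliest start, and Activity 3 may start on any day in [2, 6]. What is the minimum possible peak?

12

Activity 3@2: d1:2  d2:15  d3:11  d4:4  d5:0  d6:0 → peak 15
Activity 3@3: d1:2  d2:12  d3:14  d4:4  d5:0  d6:0 → peak 14
Activity 3@4: d1:2  d2:12  d3:11  d4:7  d5:0  d6:0 → peak 12
Activity 3@5: d1:2  d2:12  d3:11  d4:4  d5:3  d6:0 → peak 12
Activity 3@6: d1:2  d2:12  d3:11  d4:4  d5:0  d6:3 → peak 12
Best is Activity 3@4, peak 12.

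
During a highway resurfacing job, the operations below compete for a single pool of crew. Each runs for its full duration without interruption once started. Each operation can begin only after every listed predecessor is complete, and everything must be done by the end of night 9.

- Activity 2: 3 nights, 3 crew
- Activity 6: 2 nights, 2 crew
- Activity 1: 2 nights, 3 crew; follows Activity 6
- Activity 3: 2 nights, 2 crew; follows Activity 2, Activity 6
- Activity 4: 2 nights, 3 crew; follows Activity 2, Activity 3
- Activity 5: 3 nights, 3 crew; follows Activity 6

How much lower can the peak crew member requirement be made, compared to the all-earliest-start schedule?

3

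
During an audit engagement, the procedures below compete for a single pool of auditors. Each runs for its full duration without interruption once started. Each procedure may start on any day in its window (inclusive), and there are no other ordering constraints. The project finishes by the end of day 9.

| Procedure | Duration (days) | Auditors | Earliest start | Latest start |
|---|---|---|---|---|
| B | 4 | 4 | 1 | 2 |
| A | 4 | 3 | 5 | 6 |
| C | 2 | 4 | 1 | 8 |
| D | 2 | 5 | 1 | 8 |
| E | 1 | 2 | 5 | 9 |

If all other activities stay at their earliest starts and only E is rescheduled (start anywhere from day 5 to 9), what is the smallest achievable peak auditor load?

13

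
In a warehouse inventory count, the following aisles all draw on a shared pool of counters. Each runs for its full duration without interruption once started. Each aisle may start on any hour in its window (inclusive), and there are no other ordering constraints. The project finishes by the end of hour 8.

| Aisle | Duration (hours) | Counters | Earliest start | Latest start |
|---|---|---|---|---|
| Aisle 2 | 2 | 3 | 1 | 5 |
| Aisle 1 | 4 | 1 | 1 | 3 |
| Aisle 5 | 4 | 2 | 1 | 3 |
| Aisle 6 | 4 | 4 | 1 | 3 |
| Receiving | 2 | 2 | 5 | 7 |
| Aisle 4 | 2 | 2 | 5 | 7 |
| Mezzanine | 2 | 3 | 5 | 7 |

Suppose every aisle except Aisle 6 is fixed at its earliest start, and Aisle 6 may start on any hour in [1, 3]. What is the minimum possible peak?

10

Aisle 6@1: h1:10  h2:10  h3:7  h4:7  h5:7  h6:7  h7:0  h8:0 → peak 10
Aisle 6@2: h1:6  h2:10  h3:7  h4:7  h5:11  h6:7  h7:0  h8:0 → peak 11
Aisle 6@3: h1:6  h2:6  h3:7  h4:7  h5:11  h6:11  h7:0  h8:0 → peak 11
Best is Aisle 6@1, peak 10.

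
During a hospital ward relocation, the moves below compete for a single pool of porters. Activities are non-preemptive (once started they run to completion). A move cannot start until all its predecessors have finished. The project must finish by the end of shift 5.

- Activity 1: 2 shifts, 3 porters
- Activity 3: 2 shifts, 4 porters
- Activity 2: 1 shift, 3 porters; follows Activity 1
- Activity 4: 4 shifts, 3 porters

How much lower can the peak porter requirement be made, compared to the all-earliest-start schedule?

3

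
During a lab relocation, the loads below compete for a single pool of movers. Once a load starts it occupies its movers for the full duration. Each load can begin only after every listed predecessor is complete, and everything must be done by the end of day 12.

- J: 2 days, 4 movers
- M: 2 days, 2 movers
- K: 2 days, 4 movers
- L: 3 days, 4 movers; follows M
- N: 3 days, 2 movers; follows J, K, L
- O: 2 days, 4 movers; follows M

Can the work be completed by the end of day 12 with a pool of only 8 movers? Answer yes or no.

yes

Schedule J@1, M@1, K@3, L@5, N@8, O@8: d1:6  d2:6  d3:4  d4:4  d5:4  d6:4  d7:4  d8:6  d9:6  d10:2  d11:0  d12:0 — peak 6 ≤ 8.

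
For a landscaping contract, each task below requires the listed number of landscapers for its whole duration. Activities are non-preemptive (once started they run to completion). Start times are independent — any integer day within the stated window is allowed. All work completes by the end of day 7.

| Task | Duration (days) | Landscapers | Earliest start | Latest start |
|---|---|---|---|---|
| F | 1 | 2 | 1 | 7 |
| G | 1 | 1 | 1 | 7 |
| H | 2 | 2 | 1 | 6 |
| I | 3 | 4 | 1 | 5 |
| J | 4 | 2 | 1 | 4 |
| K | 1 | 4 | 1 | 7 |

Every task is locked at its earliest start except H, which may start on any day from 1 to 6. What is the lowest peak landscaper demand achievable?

H@1: d1:15  d2:8  d3:6  d4:2  d5:0  d6:0  d7:0 → peak 15
H@2: d1:13  d2:8  d3:8  d4:2  d5:0  d6:0  d7:0 → peak 13
H@3: d1:13  d2:6  d3:8  d4:4  d5:0  d6:0  d7:0 → peak 13
H@4: d1:13  d2:6  d3:6  d4:4  d5:2  d6:0  d7:0 → peak 13
H@5: d1:13  d2:6  d3:6  d4:2  d5:2  d6:2  d7:0 → peak 13
H@6: d1:13  d2:6  d3:6  d4:2  d5:0  d6:2  d7:2 → peak 13
Best is H@2, peak 13.

13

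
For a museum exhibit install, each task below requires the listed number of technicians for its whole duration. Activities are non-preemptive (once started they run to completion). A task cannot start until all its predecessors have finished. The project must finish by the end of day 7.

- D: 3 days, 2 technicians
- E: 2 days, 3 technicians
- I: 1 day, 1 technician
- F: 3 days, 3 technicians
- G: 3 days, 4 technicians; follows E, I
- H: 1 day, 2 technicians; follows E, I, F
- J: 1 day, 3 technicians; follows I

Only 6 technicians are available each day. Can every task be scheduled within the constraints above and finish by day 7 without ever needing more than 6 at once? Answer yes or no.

yes

Schedule D@3, E@1, I@3, F@1, G@4, H@6, J@7: d1:6  d2:6  d3:6  d4:6  d5:6  d6:6  d7:3 — peak 6 ≤ 6.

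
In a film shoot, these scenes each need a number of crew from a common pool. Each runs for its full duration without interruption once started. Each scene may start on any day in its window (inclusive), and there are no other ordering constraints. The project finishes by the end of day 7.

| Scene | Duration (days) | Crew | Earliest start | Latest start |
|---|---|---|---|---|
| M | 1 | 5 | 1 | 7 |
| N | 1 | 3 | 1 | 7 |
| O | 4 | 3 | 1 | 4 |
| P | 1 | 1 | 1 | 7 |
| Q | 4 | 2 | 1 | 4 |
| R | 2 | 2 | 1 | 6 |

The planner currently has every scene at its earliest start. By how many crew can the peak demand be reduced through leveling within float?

11

Early-start peak: d1:16  d2:7  d3:5  d4:5  d5:0  d6:0  d7:0 ⇒ 16.
Leveled (M@1, N@2, O@3, P@7, Q@2, R@6): d1:5  d2:5  d3:5  d4:5  d5:5  d6:5  d7:3 ⇒ 5.
Reduction 16 − 5 = 11.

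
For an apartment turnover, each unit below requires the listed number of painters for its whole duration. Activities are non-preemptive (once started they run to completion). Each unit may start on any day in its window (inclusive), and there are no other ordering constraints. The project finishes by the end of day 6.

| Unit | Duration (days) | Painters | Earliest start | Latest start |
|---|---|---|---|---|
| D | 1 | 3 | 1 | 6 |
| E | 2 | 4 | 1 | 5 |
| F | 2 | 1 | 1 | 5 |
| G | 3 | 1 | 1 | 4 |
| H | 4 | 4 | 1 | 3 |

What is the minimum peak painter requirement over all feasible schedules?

7

Early-start (D@1, E@1, F@1, G@1, H@1) gives peak 13: d1:13  d2:10  d3:5  d4:4  d5:0  d6:0.
Shift F→2, G→2, H→3.
Schedule D@1, E@1, F@2, G@2, H@3: d1:7  d2:6  d3:6  d4:5  d5:4  d6:4 — peak 7.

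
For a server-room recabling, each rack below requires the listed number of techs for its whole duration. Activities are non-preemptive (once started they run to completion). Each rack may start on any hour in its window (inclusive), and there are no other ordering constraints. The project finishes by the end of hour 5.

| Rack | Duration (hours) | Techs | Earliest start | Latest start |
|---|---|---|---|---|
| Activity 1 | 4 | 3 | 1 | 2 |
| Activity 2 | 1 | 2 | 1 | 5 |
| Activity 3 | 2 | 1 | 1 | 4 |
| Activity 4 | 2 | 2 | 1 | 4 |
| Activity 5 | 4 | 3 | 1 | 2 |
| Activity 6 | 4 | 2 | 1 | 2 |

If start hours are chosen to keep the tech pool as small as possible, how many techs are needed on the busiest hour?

Early-start (Activity 1@1, Activity 2@1, Activity 3@1, Activity 4@1, Activity 5@1, Activity 6@1) gives peak 13: h1:13  h2:11  h3:8  h4:8  h5:0.
Shift Activity 4→3, Activity 6→2.
Schedule Activity 1@1, Activity 2@1, Activity 3@1, Activity 4@3, Activity 5@1, Activity 6@2: h1:9  h2:9  h3:10  h4:10  h5:2 — peak 10.

10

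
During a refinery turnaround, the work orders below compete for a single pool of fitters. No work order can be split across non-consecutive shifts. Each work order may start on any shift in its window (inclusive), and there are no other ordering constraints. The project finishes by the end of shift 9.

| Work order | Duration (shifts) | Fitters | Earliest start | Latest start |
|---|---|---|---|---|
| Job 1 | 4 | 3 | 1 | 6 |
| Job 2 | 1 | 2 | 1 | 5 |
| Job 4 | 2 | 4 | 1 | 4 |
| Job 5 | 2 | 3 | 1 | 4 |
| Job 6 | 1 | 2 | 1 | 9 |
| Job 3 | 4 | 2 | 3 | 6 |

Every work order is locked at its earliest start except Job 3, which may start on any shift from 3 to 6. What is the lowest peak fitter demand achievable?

14

Job 3@3: s1:14  s2:10  s3:5  s4:5  s5:2  s6:2  s7:0  s8:0  s9:0 → peak 14
Job 3@4: s1:14  s2:10  s3:3  s4:5  s5:2  s6:2  s7:2  s8:0  s9:0 → peak 14
Job 3@5: s1:14  s2:10  s3:3  s4:3  s5:2  s6:2  s7:2  s8:2  s9:0 → peak 14
Job 3@6: s1:14  s2:10  s3:3  s4:3  s5:0  s6:2  s7:2  s8:2  s9:2 → peak 14
Best is Job 3@3, peak 14.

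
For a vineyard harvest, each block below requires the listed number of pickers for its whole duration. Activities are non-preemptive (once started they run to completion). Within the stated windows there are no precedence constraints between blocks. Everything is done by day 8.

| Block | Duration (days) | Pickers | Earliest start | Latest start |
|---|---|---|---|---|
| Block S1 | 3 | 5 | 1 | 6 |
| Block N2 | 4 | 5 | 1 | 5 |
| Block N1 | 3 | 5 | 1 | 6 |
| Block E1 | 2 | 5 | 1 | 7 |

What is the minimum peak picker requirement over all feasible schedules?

10

Early-start (Block S1@1, Block N2@1, Block N1@1, Block E1@1) gives peak 20: d1:20  d2:20  d3:15  d4:5  d5:0  d6:0  d7:0  d8:0.
Shift Block N1→4, Block E1→5.
Schedule Block S1@1, Block N2@1, Block N1@4, Block E1@5: d1:10  d2:10  d3:10  d4:10  d5:10  d6:10  d7:0  d8:0 — peak 10.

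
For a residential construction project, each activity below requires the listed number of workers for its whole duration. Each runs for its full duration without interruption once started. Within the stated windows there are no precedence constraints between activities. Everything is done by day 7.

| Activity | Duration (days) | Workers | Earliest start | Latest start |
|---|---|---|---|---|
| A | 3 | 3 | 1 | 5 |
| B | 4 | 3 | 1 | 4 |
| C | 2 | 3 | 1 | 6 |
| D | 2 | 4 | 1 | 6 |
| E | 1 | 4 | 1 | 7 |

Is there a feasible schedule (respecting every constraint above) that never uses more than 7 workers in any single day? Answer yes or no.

yes

Schedule A@1, B@1, C@4, D@5, E@7: d1:6  d2:6  d3:6  d4:6  d5:7  d6:4  d7:4 — peak 7 ≤ 7.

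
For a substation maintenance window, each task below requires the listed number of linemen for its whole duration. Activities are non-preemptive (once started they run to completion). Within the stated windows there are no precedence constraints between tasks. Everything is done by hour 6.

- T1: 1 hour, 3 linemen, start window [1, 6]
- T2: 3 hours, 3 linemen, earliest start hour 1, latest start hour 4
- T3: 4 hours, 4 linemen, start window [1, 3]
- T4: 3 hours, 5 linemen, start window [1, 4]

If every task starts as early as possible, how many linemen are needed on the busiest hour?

Early-start schedule: T1@1, T2@1, T3@1, T4@1.
Load per hour: hour 1: 15, hour 2: 12, hour 3: 12, hour 4: 4, hour 5: 0, hour 6: 0.
Peak is 15.

15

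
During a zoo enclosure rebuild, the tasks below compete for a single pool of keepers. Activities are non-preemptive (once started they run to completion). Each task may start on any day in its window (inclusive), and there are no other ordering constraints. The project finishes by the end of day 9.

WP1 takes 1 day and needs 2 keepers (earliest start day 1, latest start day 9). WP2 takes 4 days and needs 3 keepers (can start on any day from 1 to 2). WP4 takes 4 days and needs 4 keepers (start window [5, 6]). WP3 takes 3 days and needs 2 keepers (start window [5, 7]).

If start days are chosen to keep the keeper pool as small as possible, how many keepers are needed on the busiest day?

Schedule WP1@1, WP2@1, WP4@5, WP3@5: d1:5  d2:3  d3:3  d4:3  d5:6  d6:6  d7:6  d8:4  d9:0 — peak 6.

6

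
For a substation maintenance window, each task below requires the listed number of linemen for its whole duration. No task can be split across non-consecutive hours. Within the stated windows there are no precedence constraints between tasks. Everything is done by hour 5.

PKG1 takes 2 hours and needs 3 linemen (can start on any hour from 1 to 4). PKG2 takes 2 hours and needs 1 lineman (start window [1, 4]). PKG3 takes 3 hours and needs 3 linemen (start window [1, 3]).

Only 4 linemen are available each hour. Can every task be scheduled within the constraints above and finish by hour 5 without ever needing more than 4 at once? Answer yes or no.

yes

Schedule PKG1@1, PKG2@1, PKG3@3: h1:4  h2:4  h3:3  h4:3  h5:3 — peak 4 ≤ 4.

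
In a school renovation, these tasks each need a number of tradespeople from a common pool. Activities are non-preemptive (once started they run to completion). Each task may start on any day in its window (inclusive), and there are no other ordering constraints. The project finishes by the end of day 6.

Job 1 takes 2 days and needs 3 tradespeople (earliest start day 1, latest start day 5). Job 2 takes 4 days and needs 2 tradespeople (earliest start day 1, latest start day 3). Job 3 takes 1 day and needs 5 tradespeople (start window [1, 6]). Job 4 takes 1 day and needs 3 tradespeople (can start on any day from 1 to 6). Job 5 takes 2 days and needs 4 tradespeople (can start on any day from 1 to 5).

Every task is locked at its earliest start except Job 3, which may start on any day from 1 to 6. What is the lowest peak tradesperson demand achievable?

12

Job 3@1: d1:17  d2:9  d3:2  d4:2  d5:0  d6:0 → peak 17
Job 3@2: d1:12  d2:14  d3:2  d4:2  d5:0  d6:0 → peak 14
Job 3@3: d1:12  d2:9  d3:7  d4:2  d5:0  d6:0 → peak 12
Job 3@4: d1:12  d2:9  d3:2  d4:7  d5:0  d6:0 → peak 12
Job 3@5: d1:12  d2:9  d3:2  d4:2  d5:5  d6:0 → peak 12
Job 3@6: d1:12  d2:9  d3:2  d4:2  d5:0  d6:5 → peak 12
Best is Job 3@3, peak 12.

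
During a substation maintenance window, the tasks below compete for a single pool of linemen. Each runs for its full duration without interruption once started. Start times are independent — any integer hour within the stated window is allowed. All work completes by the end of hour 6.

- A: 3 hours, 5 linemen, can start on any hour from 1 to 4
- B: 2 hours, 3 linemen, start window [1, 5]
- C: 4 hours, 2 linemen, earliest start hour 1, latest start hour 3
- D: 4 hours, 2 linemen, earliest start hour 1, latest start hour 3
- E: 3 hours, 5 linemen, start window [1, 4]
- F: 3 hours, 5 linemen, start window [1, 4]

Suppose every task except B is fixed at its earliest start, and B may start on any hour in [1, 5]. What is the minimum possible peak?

19

B@1: h1:22  h2:22  h3:19  h4:4  h5:0  h6:0 → peak 22
B@2: h1:19  h2:22  h3:22  h4:4  h5:0  h6:0 → peak 22
B@3: h1:19  h2:19  h3:22  h4:7  h5:0  h6:0 → peak 22
B@4: h1:19  h2:19  h3:19  h4:7  h5:3  h6:0 → peak 19
B@5: h1:19  h2:19  h3:19  h4:4  h5:3  h6:3 → peak 19
Best is B@4, peak 19.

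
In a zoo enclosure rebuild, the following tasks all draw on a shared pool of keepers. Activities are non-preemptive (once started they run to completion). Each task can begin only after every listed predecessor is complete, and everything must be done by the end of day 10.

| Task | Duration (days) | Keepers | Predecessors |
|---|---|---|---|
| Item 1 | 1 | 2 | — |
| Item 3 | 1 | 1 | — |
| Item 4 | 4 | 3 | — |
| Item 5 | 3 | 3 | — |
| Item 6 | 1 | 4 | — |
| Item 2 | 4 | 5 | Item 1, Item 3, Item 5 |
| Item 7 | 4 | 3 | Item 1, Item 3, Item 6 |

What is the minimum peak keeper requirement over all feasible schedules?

8

Early-start (Item 1@1, Item 3@1, Item 4@1, Item 5@1, Item 6@1, Item 2@4, Item 7@2) gives peak 13: d1:13  d2:9  d3:9  d4:11  d5:8  d6:5  d7:5  d8:0  d9:0  d10:0.
Shift Item 5→2, Item 6→5, Item 2→6, Item 7→6.
Schedule Item 1@1, Item 3@1, Item 4@1, Item 5@2, Item 6@5, Item 2@6, Item 7@6: d1:6  d2:6  d3:6  d4:6  d5:4  d6:8  d7:8  d8:8  d9:8  d10:0 — peak 8.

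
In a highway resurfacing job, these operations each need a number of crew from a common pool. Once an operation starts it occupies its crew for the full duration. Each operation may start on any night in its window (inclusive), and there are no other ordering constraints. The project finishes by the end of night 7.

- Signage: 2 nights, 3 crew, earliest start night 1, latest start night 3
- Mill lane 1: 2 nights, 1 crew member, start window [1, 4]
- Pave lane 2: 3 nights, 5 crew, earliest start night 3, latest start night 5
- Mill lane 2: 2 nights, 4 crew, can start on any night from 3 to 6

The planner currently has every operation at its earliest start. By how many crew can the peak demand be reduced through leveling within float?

4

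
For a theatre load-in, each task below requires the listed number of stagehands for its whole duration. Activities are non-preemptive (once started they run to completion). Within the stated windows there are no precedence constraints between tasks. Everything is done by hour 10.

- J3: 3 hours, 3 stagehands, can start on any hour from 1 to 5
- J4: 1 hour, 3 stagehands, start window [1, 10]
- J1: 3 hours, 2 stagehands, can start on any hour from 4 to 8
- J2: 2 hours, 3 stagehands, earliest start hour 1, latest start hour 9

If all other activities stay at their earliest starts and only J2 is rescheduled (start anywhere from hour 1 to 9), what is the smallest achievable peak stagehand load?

J2@1: h1:9  h2:6  h3:3  h4:2  h5:2  h6:2  h7:0  h8:0  h9:0  h10:0 → peak 9
J2@2: h1:6  h2:6  h3:6  h4:2  h5:2  h6:2  h7:0  h8:0  h9:0  h10:0 → peak 6
J2@3: h1:6  h2:3  h3:6  h4:5  h5:2  h6:2  h7:0  h8:0  h9:0  h10:0 → peak 6
J2@4: h1:6  h2:3  h3:3  h4:5  h5:5  h6:2  h7:0  h8:0  h9:0  h10:0 → peak 6
J2@5: h1:6  h2:3  h3:3  h4:2  h5:5  h6:5  h7:0  h8:0  h9:0  h10:0 → peak 6
J2@6: h1:6  h2:3  h3:3  h4:2  h5:2  h6:5  h7:3  h8:0  h9:0  h10:0 → peak 6
J2@7: h1:6  h2:3  h3:3  h4:2  h5:2  h6:2  h7:3  h8:3  h9:0  h10:0 → peak 6
J2@8: h1:6  h2:3  h3:3  h4:2  h5:2  h6:2  h7:0  h8:3  h9:3  h10:0 → peak 6
J2@9: h1:6  h2:3  h3:3  h4:2  h5:2  h6:2  h7:0  h8:0  h9:3  h10:3 → peak 6
Best is J2@2, peak 6.

6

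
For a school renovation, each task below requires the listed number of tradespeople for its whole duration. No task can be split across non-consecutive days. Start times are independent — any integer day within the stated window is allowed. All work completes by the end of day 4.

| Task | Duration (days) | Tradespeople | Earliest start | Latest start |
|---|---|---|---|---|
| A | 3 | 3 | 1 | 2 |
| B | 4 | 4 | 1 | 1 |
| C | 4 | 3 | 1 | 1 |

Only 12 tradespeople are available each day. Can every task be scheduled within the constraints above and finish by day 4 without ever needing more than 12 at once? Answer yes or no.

yes

Schedule A@1, B@1, C@1: d1:10  d2:10  d3:10  d4:7 — peak 10 ≤ 12.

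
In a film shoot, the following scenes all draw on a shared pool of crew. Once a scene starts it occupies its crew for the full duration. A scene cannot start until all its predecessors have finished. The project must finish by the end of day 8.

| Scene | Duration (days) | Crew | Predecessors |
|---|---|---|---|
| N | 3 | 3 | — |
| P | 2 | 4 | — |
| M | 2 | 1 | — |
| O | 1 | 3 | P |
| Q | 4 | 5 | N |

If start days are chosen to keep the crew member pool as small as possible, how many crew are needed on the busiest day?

7

Early-start (N@1, P@1, M@1, O@3, Q@4) gives peak 8: d1:8  d2:8  d3:6  d4:5  d5:5  d6:5  d7:5  d8:0.
Shift M→3.
Schedule N@1, P@1, M@3, O@3, Q@4: d1:7  d2:7  d3:7  d4:6  d5:5  d6:5  d7:5  d8:0 — peak 7.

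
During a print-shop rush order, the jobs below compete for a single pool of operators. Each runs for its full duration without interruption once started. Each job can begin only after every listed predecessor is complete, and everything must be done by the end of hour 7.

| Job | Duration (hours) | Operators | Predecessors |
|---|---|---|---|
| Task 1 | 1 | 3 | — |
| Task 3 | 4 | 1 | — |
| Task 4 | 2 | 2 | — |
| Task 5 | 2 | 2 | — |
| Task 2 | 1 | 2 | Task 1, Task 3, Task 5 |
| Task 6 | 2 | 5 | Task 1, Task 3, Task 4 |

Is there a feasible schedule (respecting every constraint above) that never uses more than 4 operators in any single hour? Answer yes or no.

no

The minimum achievable peak is 5; 4 < 5, so no feasible schedule stays within the cap.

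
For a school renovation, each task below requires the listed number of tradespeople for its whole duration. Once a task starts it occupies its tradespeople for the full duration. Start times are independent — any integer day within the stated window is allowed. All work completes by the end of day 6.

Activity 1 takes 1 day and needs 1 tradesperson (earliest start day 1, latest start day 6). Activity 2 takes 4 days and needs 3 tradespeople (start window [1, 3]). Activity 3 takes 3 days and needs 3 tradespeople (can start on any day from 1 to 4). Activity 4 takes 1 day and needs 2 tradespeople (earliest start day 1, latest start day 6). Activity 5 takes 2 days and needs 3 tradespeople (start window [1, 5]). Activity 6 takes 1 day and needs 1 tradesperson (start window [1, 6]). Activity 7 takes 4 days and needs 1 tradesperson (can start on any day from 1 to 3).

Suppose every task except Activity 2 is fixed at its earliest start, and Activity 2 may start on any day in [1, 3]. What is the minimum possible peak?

11

Activity 2@1: d1:14  d2:10  d3:7  d4:4  d5:0  d6:0 → peak 14
Activity 2@2: d1:11  d2:10  d3:7  d4:4  d5:3  d6:0 → peak 11
Activity 2@3: d1:11  d2:7  d3:7  d4:4  d5:3  d6:3 → peak 11
Best is Activity 2@2, peak 11.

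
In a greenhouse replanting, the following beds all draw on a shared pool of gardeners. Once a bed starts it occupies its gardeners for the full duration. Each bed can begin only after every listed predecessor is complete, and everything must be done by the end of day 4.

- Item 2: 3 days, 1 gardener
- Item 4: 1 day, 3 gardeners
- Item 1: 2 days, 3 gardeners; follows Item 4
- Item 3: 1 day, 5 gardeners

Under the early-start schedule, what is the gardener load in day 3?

At early start, day 3 has: Item 2, Item 1.
Demand: 1 + 3 = 4.

4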